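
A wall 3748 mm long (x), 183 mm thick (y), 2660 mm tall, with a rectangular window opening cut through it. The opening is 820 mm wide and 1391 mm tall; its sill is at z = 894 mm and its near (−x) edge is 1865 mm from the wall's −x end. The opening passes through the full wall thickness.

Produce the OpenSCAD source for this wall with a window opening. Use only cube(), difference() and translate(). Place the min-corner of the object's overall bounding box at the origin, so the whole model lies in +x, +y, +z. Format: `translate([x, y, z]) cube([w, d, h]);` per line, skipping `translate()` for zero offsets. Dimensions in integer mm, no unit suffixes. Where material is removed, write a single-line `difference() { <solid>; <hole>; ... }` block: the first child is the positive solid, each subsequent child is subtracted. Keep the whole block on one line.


difference() { cube([3748, 183, 2660]); translate([1865, 0, 894]) cube([820, 183, 1391]); }


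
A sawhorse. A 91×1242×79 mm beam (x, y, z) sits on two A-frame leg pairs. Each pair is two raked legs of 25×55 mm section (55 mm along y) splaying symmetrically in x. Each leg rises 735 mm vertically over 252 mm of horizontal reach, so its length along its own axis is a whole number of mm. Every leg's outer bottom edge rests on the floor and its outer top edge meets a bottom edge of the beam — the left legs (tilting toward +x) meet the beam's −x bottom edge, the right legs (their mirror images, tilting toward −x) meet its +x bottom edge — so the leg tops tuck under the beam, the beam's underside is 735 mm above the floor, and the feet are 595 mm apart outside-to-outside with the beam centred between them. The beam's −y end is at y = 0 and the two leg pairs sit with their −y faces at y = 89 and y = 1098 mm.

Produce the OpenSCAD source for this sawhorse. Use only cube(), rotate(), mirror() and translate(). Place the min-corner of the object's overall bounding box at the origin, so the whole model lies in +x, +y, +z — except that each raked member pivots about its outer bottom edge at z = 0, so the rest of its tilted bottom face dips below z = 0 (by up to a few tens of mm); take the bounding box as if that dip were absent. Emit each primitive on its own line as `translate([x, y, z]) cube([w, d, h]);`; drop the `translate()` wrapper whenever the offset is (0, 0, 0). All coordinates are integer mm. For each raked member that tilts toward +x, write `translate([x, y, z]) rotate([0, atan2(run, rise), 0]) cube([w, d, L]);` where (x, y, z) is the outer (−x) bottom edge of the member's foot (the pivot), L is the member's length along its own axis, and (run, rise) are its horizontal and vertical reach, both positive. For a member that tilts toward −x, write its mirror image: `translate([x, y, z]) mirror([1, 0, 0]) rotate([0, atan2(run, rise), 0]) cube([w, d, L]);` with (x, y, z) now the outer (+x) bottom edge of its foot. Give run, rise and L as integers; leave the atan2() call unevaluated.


// leg length = √(252² + 735²) = 777
// right-leg outer foot x = 2·252 + 91 = 595
// beam min-corner = (252, 0, 735)
translate([252, 0, 735]) cube([91, 1242, 79]);
translate([0, 89, 0]) rotate([0, atan2(252, 735), 0]) cube([25, 55, 777]);
translate([595, 89, 0]) mirror([1, 0, 0]) rotate([0, atan2(252, 735), 0]) cube([25, 55, 777]);
translate([0, 1098, 0]) rotate([0, atan2(252, 735), 0]) cube([25, 55, 777]);
translate([595, 1098, 0]) mirror([1, 0, 0]) rotate([0, atan2(252, 735), 0]) cube([25, 55, 777]);


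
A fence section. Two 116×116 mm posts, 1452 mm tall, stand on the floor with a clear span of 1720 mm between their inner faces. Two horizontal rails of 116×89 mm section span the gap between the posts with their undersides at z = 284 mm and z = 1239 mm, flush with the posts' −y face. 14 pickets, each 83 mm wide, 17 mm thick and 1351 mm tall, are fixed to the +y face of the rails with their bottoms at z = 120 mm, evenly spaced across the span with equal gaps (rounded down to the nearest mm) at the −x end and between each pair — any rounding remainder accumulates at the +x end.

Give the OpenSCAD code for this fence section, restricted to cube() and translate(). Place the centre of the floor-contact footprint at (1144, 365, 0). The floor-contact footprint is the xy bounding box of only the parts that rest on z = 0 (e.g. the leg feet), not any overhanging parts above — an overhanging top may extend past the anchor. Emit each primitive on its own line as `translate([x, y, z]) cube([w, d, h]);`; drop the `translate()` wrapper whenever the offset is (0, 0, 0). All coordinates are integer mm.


translate([168, 307, 0]) cube([116, 116, 1452]);
translate([2004, 307, 0]) cube([116, 116, 1452]);
translate([284, 307, 284]) cube([1720, 116, 89]);
translate([284, 307, 1239]) cube([1720, 116, 89]);
translate([321, 423, 120]) cube([83, 17, 1351]);
translate([441, 423, 120]) cube([83, 17, 1351]);
translate([561, 423, 120]) cube([83, 17, 1351]);
translate([681, 423, 120]) cube([83, 17, 1351]);
translate([801, 423, 120]) cube([83, 17, 1351]);
translate([921, 423, 120]) cube([83, 17, 1351]);
translate([1041, 423, 120]) cube([83, 17, 1351]);
translate([1161, 423, 120]) cube([83, 17, 1351]);
translate([1281, 423, 120]) cube([83, 17, 1351]);
translate([1401, 423, 120]) cube([83, 17, 1351]);
translate([1521, 423, 120]) cube([83, 17, 1351]);
translate([1641, 423, 120]) cube([83, 17, 1351]);
translate([1761, 423, 120]) cube([83, 17, 1351]);
translate([1881, 423, 120]) cube([83, 17, 1351]);


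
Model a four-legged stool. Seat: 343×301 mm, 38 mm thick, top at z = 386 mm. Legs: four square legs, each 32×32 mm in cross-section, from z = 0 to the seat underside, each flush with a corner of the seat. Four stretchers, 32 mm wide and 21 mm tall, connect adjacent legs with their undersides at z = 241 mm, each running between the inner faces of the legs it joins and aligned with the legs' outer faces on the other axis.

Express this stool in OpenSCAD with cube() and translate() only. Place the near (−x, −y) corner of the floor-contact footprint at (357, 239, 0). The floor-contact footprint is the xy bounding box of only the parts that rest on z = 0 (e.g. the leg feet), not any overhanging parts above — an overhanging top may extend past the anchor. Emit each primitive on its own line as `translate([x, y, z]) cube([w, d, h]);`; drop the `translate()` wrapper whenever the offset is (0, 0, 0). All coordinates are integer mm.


translate([357, 239, 348]) cube([343, 301, 38]);
translate([357, 239, 0]) cube([32, 32, 348]);
translate([668, 239, 0]) cube([32, 32, 348]);
translate([357, 508, 0]) cube([32, 32, 348]);
translate([668, 508, 0]) cube([32, 32, 348]);
translate([389, 239, 241]) cube([279, 32, 21]);
translate([389, 508, 241]) cube([279, 32, 21]);
translate([357, 271, 241]) cube([32, 237, 21]);
translate([668, 271, 241]) cube([32, 237, 21]);


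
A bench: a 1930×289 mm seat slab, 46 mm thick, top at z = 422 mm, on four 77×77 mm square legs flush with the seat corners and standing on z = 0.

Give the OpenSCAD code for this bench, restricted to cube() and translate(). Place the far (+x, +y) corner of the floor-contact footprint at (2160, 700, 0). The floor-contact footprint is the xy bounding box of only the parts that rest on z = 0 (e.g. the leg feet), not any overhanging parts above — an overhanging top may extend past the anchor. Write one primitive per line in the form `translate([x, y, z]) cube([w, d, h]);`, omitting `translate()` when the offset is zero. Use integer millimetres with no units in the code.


// leg_h = 422 − 46 = 376
translate([230, 411, 376]) cube([1930, 289, 46]);
translate([230, 411, 0]) cube([77, 77, 376]);
translate([230, 623, 0]) cube([77, 77, 376]);
translate([2083, 411, 0]) cube([77, 77, 376]);
translate([2083, 623, 0]) cube([77, 77, 376]);


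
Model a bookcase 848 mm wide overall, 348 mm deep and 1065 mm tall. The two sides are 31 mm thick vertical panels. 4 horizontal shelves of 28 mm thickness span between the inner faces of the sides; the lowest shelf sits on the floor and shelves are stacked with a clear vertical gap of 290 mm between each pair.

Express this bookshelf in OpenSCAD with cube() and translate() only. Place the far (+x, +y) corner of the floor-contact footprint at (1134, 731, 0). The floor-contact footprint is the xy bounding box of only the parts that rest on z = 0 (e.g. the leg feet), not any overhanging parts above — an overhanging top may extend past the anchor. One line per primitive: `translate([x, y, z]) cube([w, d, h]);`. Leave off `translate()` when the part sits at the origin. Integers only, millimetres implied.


translate([286, 383, 0]) cube([31, 348, 1065]);
translate([1103, 383, 0]) cube([31, 348, 1065]);
translate([317, 383, 0]) cube([786, 348, 28]);
translate([317, 383, 318]) cube([786, 348, 28]);
translate([317, 383, 636]) cube([786, 348, 28]);
translate([317, 383, 954]) cube([786, 348, 28]);


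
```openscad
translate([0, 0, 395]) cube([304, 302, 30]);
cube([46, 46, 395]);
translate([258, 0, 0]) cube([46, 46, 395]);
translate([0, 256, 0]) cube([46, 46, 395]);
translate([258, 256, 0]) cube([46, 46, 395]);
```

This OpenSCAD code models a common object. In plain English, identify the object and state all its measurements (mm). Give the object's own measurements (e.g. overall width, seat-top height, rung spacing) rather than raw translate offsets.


A simple wooden stool: a rectangular seat 304 mm (x) by 302 mm (y), 30 mm thick, top face at z = 425 mm, on four square legs, each 46×46 mm in cross-section. The legs rest on z = 0, each flush with a corner of the seat.


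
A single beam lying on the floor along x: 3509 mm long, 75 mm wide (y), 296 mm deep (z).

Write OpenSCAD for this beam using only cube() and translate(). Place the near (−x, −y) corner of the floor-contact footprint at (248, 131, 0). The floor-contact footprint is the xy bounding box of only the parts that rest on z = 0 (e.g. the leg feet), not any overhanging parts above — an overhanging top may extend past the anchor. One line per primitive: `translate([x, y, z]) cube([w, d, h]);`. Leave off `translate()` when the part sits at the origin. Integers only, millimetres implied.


translate([248, 131, 0]) cube([3509, 75, 296]);


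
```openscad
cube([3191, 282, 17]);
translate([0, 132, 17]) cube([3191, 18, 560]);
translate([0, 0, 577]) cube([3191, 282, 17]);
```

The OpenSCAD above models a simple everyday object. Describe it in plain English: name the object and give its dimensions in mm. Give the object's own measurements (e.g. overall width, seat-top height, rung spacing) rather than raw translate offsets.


An I-beam lying along x, 3191 mm long. Overall section height 594 mm. Two flanges 282 mm wide (y) and 17 mm thick, one on the floor and one at the top; a web 18 mm thick runs between them, centred on the flange width.


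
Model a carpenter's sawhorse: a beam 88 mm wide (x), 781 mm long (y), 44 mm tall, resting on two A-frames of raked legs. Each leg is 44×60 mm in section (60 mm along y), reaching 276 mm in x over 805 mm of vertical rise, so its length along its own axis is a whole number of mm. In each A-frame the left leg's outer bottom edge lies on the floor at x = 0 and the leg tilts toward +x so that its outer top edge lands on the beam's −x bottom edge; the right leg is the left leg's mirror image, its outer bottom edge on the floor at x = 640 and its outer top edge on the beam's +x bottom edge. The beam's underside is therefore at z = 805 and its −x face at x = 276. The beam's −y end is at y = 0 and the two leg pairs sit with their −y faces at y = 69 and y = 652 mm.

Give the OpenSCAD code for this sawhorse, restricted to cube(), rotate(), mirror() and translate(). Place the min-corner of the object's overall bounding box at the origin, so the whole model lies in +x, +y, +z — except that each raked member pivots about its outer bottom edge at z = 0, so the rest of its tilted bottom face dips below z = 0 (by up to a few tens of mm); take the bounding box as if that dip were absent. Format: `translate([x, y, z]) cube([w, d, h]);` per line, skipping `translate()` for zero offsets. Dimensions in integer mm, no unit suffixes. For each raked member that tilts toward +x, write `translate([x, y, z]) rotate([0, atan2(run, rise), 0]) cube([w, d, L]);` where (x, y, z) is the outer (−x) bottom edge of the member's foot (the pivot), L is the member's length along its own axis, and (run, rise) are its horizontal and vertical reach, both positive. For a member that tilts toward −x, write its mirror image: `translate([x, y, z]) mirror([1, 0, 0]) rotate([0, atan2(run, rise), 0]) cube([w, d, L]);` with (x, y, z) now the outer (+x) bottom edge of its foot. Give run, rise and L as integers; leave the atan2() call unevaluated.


translate([276, 0, 805]) cube([88, 781, 44]);
translate([0, 69, 0]) rotate([0, atan2(276, 805), 0]) cube([44, 60, 851]);
translate([640, 69, 0]) mirror([1, 0, 0]) rotate([0, atan2(276, 805), 0]) cube([44, 60, 851]);
translate([0, 652, 0]) rotate([0, atan2(276, 805), 0]) cube([44, 60, 851]);
translate([640, 652, 0]) mirror([1, 0, 0]) rotate([0, atan2(276, 805), 0]) cube([44, 60, 851]);


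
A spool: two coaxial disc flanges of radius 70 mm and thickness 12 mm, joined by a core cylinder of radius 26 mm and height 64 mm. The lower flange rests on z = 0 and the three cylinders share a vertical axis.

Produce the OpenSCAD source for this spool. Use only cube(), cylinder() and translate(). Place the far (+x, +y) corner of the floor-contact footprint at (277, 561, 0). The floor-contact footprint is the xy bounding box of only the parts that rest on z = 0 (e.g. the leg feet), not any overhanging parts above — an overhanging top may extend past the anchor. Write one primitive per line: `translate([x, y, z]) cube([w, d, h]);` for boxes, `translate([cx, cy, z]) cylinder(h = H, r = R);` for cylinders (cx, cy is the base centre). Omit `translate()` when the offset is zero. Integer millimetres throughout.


translate([207, 491, 0]) cylinder(h = 12, r = 70);
translate([207, 491, 12]) cylinder(h = 64, r = 26);
translate([207, 491, 76]) cylinder(h = 12, r = 70);


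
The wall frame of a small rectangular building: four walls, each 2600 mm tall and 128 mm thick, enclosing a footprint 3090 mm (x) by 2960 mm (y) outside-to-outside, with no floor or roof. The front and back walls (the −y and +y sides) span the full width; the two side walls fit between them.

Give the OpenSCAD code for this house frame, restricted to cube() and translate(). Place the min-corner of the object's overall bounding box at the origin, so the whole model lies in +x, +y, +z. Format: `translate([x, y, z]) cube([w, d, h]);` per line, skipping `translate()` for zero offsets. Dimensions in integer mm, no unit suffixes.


cube([3090, 128, 2600]);
translate([0, 2832, 0]) cube([3090, 128, 2600]);
translate([0, 128, 0]) cube([128, 2704, 2600]);
translate([2962, 128, 0]) cube([128, 2704, 2600]);


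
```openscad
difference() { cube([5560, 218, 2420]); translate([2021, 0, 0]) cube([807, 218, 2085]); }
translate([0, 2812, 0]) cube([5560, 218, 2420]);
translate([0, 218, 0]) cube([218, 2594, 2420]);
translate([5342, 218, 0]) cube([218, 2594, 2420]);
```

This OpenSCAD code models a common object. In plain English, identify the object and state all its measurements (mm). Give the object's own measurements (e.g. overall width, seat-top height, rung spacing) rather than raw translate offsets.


A single room: four walls, each 2420 mm tall and 218 mm thick, enclosing an outside footprint 5560×3030 mm (x × y), no floor or roof. The front and back walls (−y and +y sides) run the full x-width; the side walls fit between their inner faces. A door opening 807 mm wide and 2085 mm tall is cut through the front wall from the floor up, its −x edge 2021 mm from the wall's −x end.


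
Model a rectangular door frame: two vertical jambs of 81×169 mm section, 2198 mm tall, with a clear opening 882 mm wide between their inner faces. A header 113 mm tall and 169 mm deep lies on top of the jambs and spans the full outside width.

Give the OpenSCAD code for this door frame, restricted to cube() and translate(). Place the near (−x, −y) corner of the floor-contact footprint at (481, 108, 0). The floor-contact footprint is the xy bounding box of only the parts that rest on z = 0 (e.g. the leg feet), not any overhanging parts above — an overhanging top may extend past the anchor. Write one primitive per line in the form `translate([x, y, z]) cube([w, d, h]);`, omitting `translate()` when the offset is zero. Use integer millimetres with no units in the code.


translate([481, 108, 0]) cube([81, 169, 2198]);
translate([1444, 108, 0]) cube([81, 169, 2198]);
translate([481, 108, 2198]) cube([1044, 169, 113]);


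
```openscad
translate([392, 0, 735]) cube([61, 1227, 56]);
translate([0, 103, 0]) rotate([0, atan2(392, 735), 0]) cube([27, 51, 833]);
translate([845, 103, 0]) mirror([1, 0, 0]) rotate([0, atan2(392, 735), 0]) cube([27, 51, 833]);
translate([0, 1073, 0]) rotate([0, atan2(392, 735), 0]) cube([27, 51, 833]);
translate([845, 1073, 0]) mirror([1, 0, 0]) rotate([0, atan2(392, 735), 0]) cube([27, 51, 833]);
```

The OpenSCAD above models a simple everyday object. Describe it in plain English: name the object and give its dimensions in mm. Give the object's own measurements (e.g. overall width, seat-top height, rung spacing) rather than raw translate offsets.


A sawhorse. A 61×1227×56 mm beam (x, y, z) sits on two A-frame leg pairs. Each pair is two raked legs of 27×51 mm section (51 mm along y) splaying symmetrically in x. Each leg rises 735 mm vertically over 392 mm of horizontal reach and is 833 mm long along its own axis. Every leg's outer bottom edge rests on the floor and its outer top edge meets a bottom edge of the beam — the left legs (tilting toward +x) meet the beam's −x bottom edge, the right legs (their mirror images, tilting toward −x) meet its +x bottom edge — so the leg tops tuck under the beam, the beam's underside is 735 mm above the floor, and the feet are 845 mm apart outside-to-outside with the beam centred between them. The two leg pairs are set in 103 mm from either end of the beam.


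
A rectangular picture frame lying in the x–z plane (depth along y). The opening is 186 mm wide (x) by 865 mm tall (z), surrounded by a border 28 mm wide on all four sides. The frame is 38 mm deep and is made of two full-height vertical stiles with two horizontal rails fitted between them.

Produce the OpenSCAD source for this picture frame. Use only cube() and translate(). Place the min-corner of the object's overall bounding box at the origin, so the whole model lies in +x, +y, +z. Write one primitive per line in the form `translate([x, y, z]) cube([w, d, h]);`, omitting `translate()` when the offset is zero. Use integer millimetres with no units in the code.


cube([28, 38, 921]);
translate([214, 0, 0]) cube([28, 38, 921]);
translate([28, 0, 0]) cube([186, 38, 28]);
translate([28, 0, 893]) cube([186, 38, 28]);


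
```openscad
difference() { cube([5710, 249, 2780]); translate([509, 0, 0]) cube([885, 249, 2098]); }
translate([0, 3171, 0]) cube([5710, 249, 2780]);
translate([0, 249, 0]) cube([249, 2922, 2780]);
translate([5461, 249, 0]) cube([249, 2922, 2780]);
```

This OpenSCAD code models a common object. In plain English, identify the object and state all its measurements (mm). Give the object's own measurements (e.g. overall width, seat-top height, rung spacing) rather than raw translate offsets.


A single room: four walls, each 2780 mm tall and 249 mm thick, enclosing an outside footprint 5710×3420 mm (x × y), no floor or roof. The front and back walls (−y and +y sides) run the full x-width; the side walls fit between their inner faces. A door opening 885 mm wide and 2098 mm tall is cut through the front wall from the floor up, its −x edge 509 mm from the wall's −x end.


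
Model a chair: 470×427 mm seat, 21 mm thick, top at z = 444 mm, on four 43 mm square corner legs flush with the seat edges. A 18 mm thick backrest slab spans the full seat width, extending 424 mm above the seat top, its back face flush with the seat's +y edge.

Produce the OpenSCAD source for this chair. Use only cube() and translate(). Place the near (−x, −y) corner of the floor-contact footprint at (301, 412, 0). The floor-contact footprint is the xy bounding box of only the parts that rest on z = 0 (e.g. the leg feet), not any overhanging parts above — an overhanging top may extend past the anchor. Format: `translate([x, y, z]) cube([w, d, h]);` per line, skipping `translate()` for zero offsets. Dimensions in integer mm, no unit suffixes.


translate([301, 412, 423]) cube([470, 427, 21]);
translate([301, 412, 0]) cube([43, 43, 423]);
translate([728, 412, 0]) cube([43, 43, 423]);
translate([301, 796, 0]) cube([43, 43, 423]);
translate([728, 796, 0]) cube([43, 43, 423]);
translate([301, 821, 444]) cube([470, 18, 424]);


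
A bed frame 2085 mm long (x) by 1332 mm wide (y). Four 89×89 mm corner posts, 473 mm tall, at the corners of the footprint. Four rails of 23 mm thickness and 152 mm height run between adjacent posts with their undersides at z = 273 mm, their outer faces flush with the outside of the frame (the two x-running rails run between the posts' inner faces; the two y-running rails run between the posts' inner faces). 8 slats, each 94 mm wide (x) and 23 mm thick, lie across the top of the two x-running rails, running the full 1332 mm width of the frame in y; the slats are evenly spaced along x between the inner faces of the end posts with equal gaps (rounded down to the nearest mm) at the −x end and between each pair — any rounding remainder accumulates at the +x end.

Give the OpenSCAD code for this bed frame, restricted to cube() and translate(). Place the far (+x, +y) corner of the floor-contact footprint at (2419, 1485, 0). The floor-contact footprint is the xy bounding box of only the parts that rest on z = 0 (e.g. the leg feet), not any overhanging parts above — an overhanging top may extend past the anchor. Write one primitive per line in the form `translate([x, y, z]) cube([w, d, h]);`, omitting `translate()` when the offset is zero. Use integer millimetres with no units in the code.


translate([334, 153, 0]) cube([89, 89, 473]);
translate([334, 1396, 0]) cube([89, 89, 473]);
translate([2330, 153, 0]) cube([89, 89, 473]);
translate([2330, 1396, 0]) cube([89, 89, 473]);
translate([423, 153, 273]) cube([1907, 23, 152]);
translate([423, 1462, 273]) cube([1907, 23, 152]);
translate([334, 242, 273]) cube([23, 1154, 152]);
translate([2396, 242, 273]) cube([23, 1154, 152]);
translate([551, 153, 425]) cube([94, 1332, 23]);
translate([773, 153, 425]) cube([94, 1332, 23]);
translate([995, 153, 425]) cube([94, 1332, 23]);
translate([1217, 153, 425]) cube([94, 1332, 23]);
translate([1439, 153, 425]) cube([94, 1332, 23]);
translate([1661, 153, 425]) cube([94, 1332, 23]);
translate([1883, 153, 425]) cube([94, 1332, 23]);
translate([2105, 153, 425]) cube([94, 1332, 23]);


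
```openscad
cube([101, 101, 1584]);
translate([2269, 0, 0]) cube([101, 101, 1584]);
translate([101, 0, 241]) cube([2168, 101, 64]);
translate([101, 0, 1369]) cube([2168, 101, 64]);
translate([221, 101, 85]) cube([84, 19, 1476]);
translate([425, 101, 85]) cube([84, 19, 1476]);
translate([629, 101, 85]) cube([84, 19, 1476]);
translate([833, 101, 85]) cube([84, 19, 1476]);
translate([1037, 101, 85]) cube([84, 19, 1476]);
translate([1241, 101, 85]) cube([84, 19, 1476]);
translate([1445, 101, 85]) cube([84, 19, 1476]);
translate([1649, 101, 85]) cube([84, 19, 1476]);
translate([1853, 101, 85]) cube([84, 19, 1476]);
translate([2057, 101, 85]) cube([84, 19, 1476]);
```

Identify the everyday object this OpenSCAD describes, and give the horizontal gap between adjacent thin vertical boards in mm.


A fence section. The picket gap is 120 mm.

Two posts, two rails, 10 pickets — a fence section. Span 2168 mm holds 10 pickets of 84 mm with 11 equal gaps: ⌊(2168 − 10·84) / 11⌋ = 120 mm.


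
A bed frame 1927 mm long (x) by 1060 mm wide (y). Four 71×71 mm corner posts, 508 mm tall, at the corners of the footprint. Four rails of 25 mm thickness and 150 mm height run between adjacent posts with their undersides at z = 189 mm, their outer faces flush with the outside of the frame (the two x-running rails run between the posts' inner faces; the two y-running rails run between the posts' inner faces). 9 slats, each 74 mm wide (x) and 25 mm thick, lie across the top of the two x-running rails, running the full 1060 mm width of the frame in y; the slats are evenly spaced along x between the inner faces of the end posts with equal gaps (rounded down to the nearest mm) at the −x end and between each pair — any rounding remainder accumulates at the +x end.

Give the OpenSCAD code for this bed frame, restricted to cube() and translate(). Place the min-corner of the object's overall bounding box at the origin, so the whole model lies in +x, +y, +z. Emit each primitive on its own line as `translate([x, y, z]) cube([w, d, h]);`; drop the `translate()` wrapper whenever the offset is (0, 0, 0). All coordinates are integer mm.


cube([71, 71, 508]);
translate([0, 989, 0]) cube([71, 71, 508]);
translate([1856, 0, 0]) cube([71, 71, 508]);
translate([1856, 989, 0]) cube([71, 71, 508]);
translate([71, 0, 189]) cube([1785, 25, 150]);
translate([71, 1035, 189]) cube([1785, 25, 150]);
translate([0, 71, 189]) cube([25, 918, 150]);
translate([1902, 71, 189]) cube([25, 918, 150]);
translate([182, 0, 339]) cube([74, 1060, 25]);
translate([367, 0, 339]) cube([74, 1060, 25]);
translate([552, 0, 339]) cube([74, 1060, 25]);
translate([737, 0, 339]) cube([74, 1060, 25]);
translate([922, 0, 339]) cube([74, 1060, 25]);
translate([1107, 0, 339]) cube([74, 1060, 25]);
translate([1292, 0, 339]) cube([74, 1060, 25]);
translate([1477, 0, 339]) cube([74, 1060, 25]);
translate([1662, 0, 339]) cube([74, 1060, 25]);


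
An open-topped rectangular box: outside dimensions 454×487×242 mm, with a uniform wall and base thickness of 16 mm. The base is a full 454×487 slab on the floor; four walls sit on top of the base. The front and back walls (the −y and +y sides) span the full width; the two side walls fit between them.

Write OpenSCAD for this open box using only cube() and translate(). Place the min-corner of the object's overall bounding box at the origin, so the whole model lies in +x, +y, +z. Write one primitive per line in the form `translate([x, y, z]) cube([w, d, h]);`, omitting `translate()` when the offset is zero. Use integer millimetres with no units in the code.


cube([454, 487, 16]);
translate([0, 0, 16]) cube([454, 16, 226]);
translate([0, 471, 16]) cube([454, 16, 226]);
translate([0, 16, 16]) cube([16, 455, 226]);
translate([438, 16, 16]) cube([16, 455, 226]);


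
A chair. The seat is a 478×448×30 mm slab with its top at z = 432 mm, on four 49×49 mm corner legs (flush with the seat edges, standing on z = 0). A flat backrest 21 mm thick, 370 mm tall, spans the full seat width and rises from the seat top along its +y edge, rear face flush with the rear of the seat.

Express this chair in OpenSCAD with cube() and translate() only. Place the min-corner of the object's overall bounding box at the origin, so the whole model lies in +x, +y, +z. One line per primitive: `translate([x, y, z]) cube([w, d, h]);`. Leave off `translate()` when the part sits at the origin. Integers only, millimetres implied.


translate([0, 0, 402]) cube([478, 448, 30]);
cube([49, 49, 402]);
translate([429, 0, 0]) cube([49, 49, 402]);
translate([0, 399, 0]) cube([49, 49, 402]);
translate([429, 399, 0]) cube([49, 49, 402]);
translate([0, 427, 432]) cube([478, 21, 370]);


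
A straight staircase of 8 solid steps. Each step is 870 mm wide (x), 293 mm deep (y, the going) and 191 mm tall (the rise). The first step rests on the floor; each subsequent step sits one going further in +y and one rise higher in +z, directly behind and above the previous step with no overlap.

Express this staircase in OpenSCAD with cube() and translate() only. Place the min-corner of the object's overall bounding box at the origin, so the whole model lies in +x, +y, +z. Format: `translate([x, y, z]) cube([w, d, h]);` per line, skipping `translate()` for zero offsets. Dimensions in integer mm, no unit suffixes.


cube([870, 293, 191]);
translate([0, 293, 191]) cube([870, 293, 191]);
translate([0, 586, 382]) cube([870, 293, 191]);
translate([0, 879, 573]) cube([870, 293, 191]);
translate([0, 1172, 764]) cube([870, 293, 191]);
translate([0, 1465, 955]) cube([870, 293, 191]);
translate([0, 1758, 1146]) cube([870, 293, 191]);
translate([0, 2051, 1337]) cube([870, 293, 191]);


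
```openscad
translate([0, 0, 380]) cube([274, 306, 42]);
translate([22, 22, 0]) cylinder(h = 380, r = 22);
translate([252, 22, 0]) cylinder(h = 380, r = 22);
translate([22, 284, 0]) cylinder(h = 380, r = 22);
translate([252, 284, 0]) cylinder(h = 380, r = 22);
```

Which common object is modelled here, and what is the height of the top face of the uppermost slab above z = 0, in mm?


A stool. The seat height is 422 mm.

A 274×306×42 slab at z = 380 on four corner cylinders — a stool. The seat top is 380 + 42 = 422 mm.


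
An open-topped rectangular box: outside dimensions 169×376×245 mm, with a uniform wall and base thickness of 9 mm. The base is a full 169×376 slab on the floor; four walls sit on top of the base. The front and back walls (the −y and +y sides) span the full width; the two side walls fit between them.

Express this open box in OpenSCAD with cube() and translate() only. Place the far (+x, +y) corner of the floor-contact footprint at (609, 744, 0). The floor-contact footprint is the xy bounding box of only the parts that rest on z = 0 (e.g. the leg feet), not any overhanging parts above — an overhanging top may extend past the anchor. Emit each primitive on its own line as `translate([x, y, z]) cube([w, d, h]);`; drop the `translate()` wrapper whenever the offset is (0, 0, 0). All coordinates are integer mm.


translate([440, 368, 0]) cube([169, 376, 9]);
translate([440, 368, 9]) cube([169, 9, 236]);
translate([440, 735, 9]) cube([169, 9, 236]);
translate([440, 377, 9]) cube([9, 358, 236]);
translate([600, 377, 9]) cube([9, 358, 236]);


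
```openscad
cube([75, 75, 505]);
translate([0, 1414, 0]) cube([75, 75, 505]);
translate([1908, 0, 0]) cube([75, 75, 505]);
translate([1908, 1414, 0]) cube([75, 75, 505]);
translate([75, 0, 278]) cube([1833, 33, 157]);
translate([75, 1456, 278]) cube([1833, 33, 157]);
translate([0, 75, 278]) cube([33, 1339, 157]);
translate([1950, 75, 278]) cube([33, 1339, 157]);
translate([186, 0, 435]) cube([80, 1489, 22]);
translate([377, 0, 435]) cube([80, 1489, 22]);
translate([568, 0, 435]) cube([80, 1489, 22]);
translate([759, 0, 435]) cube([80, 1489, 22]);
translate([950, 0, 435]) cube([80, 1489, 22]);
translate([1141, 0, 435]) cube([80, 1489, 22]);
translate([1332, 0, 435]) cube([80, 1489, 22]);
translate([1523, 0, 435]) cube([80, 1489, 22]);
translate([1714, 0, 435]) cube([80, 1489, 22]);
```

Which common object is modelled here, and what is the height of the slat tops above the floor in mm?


A bed frame. The slat-top height is 457 mm.

Four posts, four rails, and a row of slats — a bed frame. Slats sit on the rails at z = 278 + 157 = 435; with slat thickness 22, the top is 457 mm.


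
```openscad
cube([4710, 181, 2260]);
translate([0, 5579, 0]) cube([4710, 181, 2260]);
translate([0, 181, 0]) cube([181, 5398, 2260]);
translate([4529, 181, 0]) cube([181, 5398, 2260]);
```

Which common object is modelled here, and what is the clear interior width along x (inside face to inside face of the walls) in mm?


A house (or room) frame. The interior width is 4348 mm.

Four 2260 mm walls enclosing a rectangle with no floor or roof — a room or house frame. Outside width is 4710 mm and wall thickness is 181 mm, so the interior width is 4710 − 2 × 181 = 4348 mm.


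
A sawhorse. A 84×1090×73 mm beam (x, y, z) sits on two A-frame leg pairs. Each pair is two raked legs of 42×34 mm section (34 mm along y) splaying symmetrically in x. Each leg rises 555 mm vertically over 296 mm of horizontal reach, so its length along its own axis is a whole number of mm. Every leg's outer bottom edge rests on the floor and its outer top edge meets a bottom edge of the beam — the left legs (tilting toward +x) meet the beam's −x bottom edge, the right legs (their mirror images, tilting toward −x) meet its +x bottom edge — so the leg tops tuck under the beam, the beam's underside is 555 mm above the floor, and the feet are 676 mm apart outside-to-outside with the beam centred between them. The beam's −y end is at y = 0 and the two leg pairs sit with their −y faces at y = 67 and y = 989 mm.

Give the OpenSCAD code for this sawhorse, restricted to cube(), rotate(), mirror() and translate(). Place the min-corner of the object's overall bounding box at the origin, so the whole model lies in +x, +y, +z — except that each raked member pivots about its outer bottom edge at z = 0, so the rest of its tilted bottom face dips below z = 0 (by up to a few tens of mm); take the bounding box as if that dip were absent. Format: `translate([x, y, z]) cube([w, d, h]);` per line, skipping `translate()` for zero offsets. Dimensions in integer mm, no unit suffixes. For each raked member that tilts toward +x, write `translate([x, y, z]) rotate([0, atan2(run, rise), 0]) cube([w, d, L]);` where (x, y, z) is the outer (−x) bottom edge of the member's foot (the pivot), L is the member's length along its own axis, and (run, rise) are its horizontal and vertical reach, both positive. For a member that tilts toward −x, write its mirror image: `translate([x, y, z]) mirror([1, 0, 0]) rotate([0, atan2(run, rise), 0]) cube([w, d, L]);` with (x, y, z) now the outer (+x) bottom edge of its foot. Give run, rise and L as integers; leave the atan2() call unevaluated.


// leg length = √(296² + 555²) = 629
// right-leg outer foot x = 2·296 + 84 = 676
// beam min-corner = (296, 0, 555)
translate([296, 0, 555]) cube([84, 1090, 73]);
translate([0, 67, 0]) rotate([0, atan2(296, 555), 0]) cube([42, 34, 629]);
translate([676, 67, 0]) mirror([1, 0, 0]) rotate([0, atan2(296, 555), 0]) cube([42, 34, 629]);
translate([0, 989, 0]) rotate([0, atan2(296, 555), 0]) cube([42, 34, 629]);
translate([676, 989, 0]) mirror([1, 0, 0]) rotate([0, atan2(296, 555), 0]) cube([42, 34, 629]);


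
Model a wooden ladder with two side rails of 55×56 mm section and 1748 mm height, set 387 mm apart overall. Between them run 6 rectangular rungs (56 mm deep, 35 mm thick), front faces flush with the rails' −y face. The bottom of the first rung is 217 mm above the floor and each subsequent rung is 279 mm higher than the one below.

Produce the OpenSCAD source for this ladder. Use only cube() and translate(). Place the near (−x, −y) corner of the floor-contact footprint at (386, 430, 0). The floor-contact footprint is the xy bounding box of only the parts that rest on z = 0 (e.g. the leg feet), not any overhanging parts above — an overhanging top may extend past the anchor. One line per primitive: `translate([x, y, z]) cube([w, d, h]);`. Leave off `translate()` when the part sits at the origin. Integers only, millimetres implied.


translate([386, 430, 0]) cube([55, 56, 1748]);
translate([718, 430, 0]) cube([55, 56, 1748]);
translate([441, 430, 217]) cube([277, 56, 35]);
translate([441, 430, 496]) cube([277, 56, 35]);
translate([441, 430, 775]) cube([277, 56, 35]);
translate([441, 430, 1054]) cube([277, 56, 35]);
translate([441, 430, 1333]) cube([277, 56, 35]);
translate([441, 430, 1612]) cube([277, 56, 35]);


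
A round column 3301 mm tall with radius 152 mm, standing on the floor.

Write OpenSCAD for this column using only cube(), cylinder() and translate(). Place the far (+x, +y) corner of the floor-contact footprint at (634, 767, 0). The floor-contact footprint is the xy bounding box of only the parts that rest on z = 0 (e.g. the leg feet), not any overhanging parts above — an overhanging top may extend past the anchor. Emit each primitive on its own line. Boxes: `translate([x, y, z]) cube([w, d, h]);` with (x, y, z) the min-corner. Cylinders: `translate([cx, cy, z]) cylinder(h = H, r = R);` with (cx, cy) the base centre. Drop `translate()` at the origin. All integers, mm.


translate([482, 615, 0]) cylinder(h = 3301, r = 152);


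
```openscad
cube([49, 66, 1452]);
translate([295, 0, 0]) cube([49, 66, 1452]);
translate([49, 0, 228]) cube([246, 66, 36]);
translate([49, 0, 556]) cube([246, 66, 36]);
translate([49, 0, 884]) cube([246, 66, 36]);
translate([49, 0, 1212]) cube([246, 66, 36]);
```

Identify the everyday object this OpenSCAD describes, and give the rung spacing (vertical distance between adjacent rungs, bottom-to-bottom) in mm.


A ladder. The rung spacing is 328 mm.

Two tall 49×66 posts with 4 short bars between them — a ladder. Adjacent rungs sit at z = 228 and z = 556, so the spacing is 556 − 228 = 328 mm.


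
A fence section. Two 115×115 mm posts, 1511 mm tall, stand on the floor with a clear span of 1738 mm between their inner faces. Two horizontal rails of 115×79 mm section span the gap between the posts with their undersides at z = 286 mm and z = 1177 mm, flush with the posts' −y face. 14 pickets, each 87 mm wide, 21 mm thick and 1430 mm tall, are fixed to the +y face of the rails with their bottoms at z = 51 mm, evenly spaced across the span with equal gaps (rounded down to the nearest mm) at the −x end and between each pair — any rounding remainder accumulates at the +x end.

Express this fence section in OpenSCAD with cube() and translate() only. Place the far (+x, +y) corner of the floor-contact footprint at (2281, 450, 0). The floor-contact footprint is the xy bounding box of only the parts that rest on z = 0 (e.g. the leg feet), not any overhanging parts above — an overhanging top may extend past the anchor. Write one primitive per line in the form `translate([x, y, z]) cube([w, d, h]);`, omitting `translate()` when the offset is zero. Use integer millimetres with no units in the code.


translate([313, 335, 0]) cube([115, 115, 1511]);
translate([2166, 335, 0]) cube([115, 115, 1511]);
translate([428, 335, 286]) cube([1738, 115, 79]);
translate([428, 335, 1177]) cube([1738, 115, 79]);
translate([462, 450, 51]) cube([87, 21, 1430]);
translate([583, 450, 51]) cube([87, 21, 1430]);
translate([704, 450, 51]) cube([87, 21, 1430]);
translate([825, 450, 51]) cube([87, 21, 1430]);
translate([946, 450, 51]) cube([87, 21, 1430]);
translate([1067, 450, 51]) cube([87, 21, 1430]);
translate([1188, 450, 51]) cube([87, 21, 1430]);
translate([1309, 450, 51]) cube([87, 21, 1430]);
translate([1430, 450, 51]) cube([87, 21, 1430]);
translate([1551, 450, 51]) cube([87, 21, 1430]);
translate([1672, 450, 51]) cube([87, 21, 1430]);
translate([1793, 450, 51]) cube([87, 21, 1430]);
translate([1914, 450, 51]) cube([87, 21, 1430]);
translate([2035, 450, 51]) cube([87, 21, 1430]);


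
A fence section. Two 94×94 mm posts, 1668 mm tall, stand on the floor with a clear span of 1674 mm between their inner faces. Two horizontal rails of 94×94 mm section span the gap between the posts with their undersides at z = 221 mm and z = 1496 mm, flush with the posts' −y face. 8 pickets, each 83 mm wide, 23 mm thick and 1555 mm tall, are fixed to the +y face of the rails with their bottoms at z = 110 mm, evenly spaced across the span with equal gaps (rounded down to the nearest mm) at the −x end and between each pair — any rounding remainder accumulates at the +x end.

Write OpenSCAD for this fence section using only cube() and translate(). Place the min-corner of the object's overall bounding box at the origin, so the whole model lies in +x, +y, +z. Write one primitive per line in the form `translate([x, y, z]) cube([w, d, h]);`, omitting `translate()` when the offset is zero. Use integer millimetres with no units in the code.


cube([94, 94, 1668]);
translate([1768, 0, 0]) cube([94, 94, 1668]);
translate([94, 0, 221]) cube([1674, 94, 94]);
translate([94, 0, 1496]) cube([1674, 94, 94]);
translate([206, 94, 110]) cube([83, 23, 1555]);
translate([401, 94, 110]) cube([83, 23, 1555]);
translate([596, 94, 110]) cube([83, 23, 1555]);
translate([791, 94, 110]) cube([83, 23, 1555]);
translate([986, 94, 110]) cube([83, 23, 1555]);
translate([1181, 94, 110]) cube([83, 23, 1555]);
translate([1376, 94, 110]) cube([83, 23, 1555]);
translate([1571, 94, 110]) cube([83, 23, 1555]);
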